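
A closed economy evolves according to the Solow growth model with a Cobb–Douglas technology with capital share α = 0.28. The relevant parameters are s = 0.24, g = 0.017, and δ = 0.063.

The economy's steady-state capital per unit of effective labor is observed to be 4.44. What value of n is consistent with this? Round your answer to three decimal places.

n ≈ 0.002

Steady state requires s·f(k) = (n + g + δ)·k, i.e. s·k^α = (n + g + δ)·k.
So s / (n + g + δ) = (k*)^(1−α) = 4.44^0.72 = 2.9249.
Therefore n + g + δ = s / 2.9249 = 0.24 / 2.9249 = 0.0821, so n = 0.0821 − 0.080 = 0.0021.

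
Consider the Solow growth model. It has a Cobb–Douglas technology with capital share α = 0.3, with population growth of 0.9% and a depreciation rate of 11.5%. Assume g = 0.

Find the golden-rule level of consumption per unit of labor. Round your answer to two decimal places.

At the golden rule, f'(k) = n + δ, so α·k^(α−1) = n + δ and k_gold = (α/(n + δ))^(1/(1−α)).
k_gold = (0.3/0.124)^(1/0.7) = 2.4194^1.4286 ≈ 3.5332
c_gold = f(k_gold) − (n + δ)·k_gold = 1.4603 − 0.124×3.5332 ≈ 1.0222

c_gold ≈ 1.02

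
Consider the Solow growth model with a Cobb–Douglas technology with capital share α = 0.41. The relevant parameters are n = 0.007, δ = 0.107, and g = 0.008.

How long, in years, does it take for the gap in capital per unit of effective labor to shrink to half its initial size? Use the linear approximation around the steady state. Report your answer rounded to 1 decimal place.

half-life ≈ 9.6 years

Near the steady state the convergence rate is λ = (1 − α)(n + g + δ).
λ = (1 − 0.41) × 0.122 = 0.59 × 0.122 = 0.07198
Half-life = ln 2 / λ = 0.6931 / 0.07198 ≈ 9.63 years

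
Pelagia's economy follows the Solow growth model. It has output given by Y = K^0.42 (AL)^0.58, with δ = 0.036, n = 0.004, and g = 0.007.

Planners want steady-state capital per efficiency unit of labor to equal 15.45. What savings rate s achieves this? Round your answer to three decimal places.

s ≈ 0.230

Steady state requires s·f(k) = (n + g + δ)·k, i.e. s·k^α = (n + g + δ)·k.
So s / (n + g + δ) = (k*)^(1−α) = 15.45^0.58 = 4.8930.
Therefore s = 4.8930 × (n + g + δ) = 4.8930 × 0.047 = 0.2300.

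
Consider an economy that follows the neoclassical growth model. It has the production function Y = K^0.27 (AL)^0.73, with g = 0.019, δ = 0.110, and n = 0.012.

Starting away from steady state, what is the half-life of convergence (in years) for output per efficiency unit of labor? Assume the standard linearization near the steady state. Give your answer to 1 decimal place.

Near the steady state the convergence rate is λ = (1 − α)(n + g + δ).
λ = (1 − 0.27) × 0.141 = 0.73 × 0.141 = 0.10293
Half-life = ln 2 / λ = 0.6931 / 0.10293 ≈ 6.73 years

half-life ≈ 6.7 years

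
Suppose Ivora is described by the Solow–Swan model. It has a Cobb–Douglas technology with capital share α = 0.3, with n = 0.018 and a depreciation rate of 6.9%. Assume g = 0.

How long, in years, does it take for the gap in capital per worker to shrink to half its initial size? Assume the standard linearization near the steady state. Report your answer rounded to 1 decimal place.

about 11.4 years

Near the steady state the convergence rate is λ = (1 − α)(n + δ).
λ = (1 − 0.3) × 0.087 = 0.7 × 0.087 = 0.0609
Half-life = ln 2 / λ = 0.6931 / 0.0609 ≈ 11.38 years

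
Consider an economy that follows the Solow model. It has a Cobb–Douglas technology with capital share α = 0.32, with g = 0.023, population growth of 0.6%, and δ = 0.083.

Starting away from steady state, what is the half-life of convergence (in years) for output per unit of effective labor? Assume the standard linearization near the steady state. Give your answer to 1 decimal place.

Near the steady state the convergence rate is λ = (1 − α)(n + g + δ).
λ = (1 − 0.32) × 0.112 = 0.68 × 0.112 = 0.07616
Half-life = ln 2 / λ = 0.6931 / 0.07616 ≈ 9.10 years

about 9.1 years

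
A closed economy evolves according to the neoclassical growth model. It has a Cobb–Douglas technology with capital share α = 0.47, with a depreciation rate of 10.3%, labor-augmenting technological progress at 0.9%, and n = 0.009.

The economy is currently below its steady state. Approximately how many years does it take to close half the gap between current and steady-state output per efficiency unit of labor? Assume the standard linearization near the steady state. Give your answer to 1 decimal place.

half-life ≈ 10.8 years

Near the steady state the convergence rate is λ = (1 − α)(n + g + δ).
λ = (1 − 0.47) × 0.121 = 0.53 × 0.121 = 0.06413
Half-life = ln 2 / λ = 0.6931 / 0.06413 ≈ 10.81 years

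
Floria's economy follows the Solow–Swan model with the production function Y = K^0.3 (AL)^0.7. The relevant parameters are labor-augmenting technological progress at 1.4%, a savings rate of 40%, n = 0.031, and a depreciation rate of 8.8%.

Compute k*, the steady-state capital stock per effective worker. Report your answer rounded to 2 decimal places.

k* = 4.82

At the steady state, Δk = 0, so s·k^α = (n + g + δ)·k.
Dividing both sides by k: k^(1−α) = s / (n + g + δ).
k^0.7 = 0.40 / (0.031 + 0.014 + 0.088) = 0.40 / 0.133 = 3.0075
k* = 3.0075^(1/0.7) ≈ 4.8212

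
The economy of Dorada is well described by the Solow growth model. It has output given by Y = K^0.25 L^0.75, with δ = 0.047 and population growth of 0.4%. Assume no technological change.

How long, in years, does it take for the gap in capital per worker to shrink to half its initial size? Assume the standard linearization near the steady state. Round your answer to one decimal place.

Near the steady state the convergence rate is λ = (1 − α)(n + δ).
λ = (1 − 0.25) × 0.051 = 0.75 × 0.051 = 0.03825
Half-life = ln 2 / λ = 0.6931 / 0.03825 ≈ 18.12 years

t_½ ≈ 18.1 years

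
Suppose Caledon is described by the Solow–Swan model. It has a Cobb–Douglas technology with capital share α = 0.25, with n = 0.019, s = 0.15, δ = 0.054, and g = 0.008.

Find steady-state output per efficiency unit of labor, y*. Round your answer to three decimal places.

At the steady state, Δk = 0, so s·k^α = (n + g + δ)·k.
Dividing both sides by k: k^(1−α) = s / (n + g + δ).
k^0.75 = 0.15 / (0.019 + 0.008 + 0.054) = 0.15 / 0.081 = 1.8519
k* = 1.8519^(1/0.75) ≈ 2.2742
y* = (k*)^α = 2.2742^0.25 ≈ 1.2280

y* = 1.228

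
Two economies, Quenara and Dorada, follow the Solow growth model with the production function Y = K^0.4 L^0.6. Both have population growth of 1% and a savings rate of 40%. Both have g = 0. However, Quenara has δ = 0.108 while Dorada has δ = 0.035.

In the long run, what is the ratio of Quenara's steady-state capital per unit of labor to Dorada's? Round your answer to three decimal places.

k*_Q / k*_D ≈ 0.201

Steady-state k* = [s/(n + δ)]^(1/(1−α)), so the ratio is [ (s_Q/(n + δ)_Q) / (s_D/(n + δ)_D) ]^1.6667.
s_Q/(n + δ)_Q = 0.40/0.118 = 3.3898; s_D/(n + δ)_D = 0.40/0.045 = 8.8889.
Ratio = (3.3898/8.8889)^1.6667 = 0.3814^1.6667 ≈ 0.2006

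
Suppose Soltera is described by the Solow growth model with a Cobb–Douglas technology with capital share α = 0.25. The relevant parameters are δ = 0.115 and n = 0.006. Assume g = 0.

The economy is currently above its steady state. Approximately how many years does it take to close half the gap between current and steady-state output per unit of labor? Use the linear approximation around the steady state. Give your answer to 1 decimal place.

Near the steady state the convergence rate is λ = (1 − α)(n + δ).
λ = (1 − 0.25) × 0.121 = 0.75 × 0.121 = 0.09075
Half-life = ln 2 / λ = 0.6931 / 0.09075 ≈ 7.64 years

t_½ ≈ 7.6 years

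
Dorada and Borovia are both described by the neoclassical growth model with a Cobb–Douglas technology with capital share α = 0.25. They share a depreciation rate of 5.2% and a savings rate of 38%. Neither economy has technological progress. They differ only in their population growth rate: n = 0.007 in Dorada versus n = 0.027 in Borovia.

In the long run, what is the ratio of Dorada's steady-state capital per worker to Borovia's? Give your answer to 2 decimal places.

k*_D / k*_B ≈ 1.48

Steady-state k* = [s/(n + δ)]^(1/(1−α)), so the ratio is [ (s_D/(n + δ)_D) / (s_B/(n + δ)_B) ]^1.3333.
s_D/(n + δ)_D = 0.38/0.059 = 6.4407; s_B/(n + δ)_B = 0.38/0.079 = 4.8101.
Ratio = (6.4407/4.8101)^1.3333 = 1.3390^1.3333 ≈ 1.4758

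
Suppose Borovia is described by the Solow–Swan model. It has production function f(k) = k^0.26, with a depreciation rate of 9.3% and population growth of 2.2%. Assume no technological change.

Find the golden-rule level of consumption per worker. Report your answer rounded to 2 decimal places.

c_gold ≈ 0.99

At the golden rule, f'(k) = n + δ, so α·k^(α−1) = n + δ and k_gold = (α/(n + δ))^(1/(1−α)).
k_gold = (0.26/0.115)^(1/0.74) = 2.2609^1.3514 ≈ 3.0115
c_gold = f(k_gold) − (n + δ)·k_gold = 1.3319 − 0.115×3.0115 ≈ 0.9856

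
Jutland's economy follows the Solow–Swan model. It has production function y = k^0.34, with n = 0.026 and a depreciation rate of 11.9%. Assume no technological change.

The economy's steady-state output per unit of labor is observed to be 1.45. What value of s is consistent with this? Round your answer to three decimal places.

Steady state requires s·f(k) = (n + δ)·k, i.e. s·k^α = (n + δ)·k.
Since y* = [s/(n + δ)]^(α/(1−α)), we have s/(n + δ) = (y*)^((1−α)/α) = 1.45^1.9412 = 2.0571.
Therefore s = 2.0571 × (n + δ) = 2.0571 × 0.145 = 0.2983.

s ≈ 0.298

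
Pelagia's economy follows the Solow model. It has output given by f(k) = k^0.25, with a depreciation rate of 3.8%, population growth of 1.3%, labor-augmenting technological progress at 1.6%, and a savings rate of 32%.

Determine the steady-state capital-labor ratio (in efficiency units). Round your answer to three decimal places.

In steady state, investment equals break-even investment: s·k^α = (n + g + δ)·k.
Dividing both sides by k: k^(1−α) = s / (n + g + δ).
k^0.75 = 0.32 / (0.013 + 0.016 + 0.038) = 0.32 / 0.067 = 4.7761
k* = 4.7761^(1/0.75) ≈ 8.0432

k* = 8.043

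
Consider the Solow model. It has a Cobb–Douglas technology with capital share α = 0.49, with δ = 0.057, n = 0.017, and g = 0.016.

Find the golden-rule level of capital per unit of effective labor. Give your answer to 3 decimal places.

The golden rule sets f'(k) = n + g + δ, i.e. α·k^(α−1) = n + g + δ.
So k^(1−α) = α / (n + g + δ) = 0.49 / 0.090 = 5.4444.
k_gold = 5.4444^(1/0.51) ≈ 27.7357

k_gold ≈ 27.736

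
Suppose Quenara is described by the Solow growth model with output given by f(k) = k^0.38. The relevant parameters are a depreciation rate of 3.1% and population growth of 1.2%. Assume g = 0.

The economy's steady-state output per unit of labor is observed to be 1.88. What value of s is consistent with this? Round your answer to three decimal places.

Steady state requires s·f(k) = (n + δ)·k, i.e. s·k^α = (n + δ)·k.
Since y* = [s/(n + δ)]^(α/(1−α)), we have s/(n + δ) = (y*)^((1−α)/α) = 1.88^1.6316 = 2.8010.
Therefore s = 2.8010 × (n + δ) = 2.8010 × 0.043 = 0.1204.

s ≈ 0.120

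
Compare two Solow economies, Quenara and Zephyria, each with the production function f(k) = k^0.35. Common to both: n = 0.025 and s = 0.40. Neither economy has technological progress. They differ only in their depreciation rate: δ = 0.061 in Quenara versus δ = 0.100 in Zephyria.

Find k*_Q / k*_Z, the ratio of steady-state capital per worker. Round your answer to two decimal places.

Steady-state k* = [s/(n + δ)]^(1/(1−α)), so the ratio is [ (s_Q/(n + δ)_Q) / (s_Z/(n + δ)_Z) ]^1.5385.
s_Q/(n + δ)_Q = 0.40/0.086 = 4.6512; s_Z/(n + δ)_Z = 0.40/0.125 = 3.2000.
Ratio = (4.6512/3.2000)^1.5385 = 1.4535^1.5385 ≈ 1.7778

k*_Q / k*_Z ≈ 1.78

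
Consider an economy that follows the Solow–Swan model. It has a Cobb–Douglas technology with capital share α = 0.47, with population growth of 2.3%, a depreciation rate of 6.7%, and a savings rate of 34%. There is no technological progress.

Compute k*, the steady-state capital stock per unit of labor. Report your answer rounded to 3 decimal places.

k* ≈ 12.278

In steady state, investment equals break-even investment: s·k^α = (n + δ)·k.
Dividing both sides by k: k^(1−α) = s / (n + δ).
k^0.53 = 0.34 / (0.023 + 0.067) = 0.34 / 0.090 = 3.7778
k* = 3.7778^(1/0.53) ≈ 12.2781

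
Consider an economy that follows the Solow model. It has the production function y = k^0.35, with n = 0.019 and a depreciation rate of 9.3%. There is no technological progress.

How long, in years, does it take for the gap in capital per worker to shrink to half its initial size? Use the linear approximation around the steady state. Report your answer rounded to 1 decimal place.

Near the steady state the convergence rate is λ = (1 − α)(n + δ).
λ = (1 − 0.35) × 0.112 = 0.65 × 0.112 = 0.0728
Half-life = ln 2 / λ = 0.6931 / 0.0728 ≈ 9.52 years

about 9.5 years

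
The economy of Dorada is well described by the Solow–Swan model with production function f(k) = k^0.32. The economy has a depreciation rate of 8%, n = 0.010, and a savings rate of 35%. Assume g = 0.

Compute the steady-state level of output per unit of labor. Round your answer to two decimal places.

y* = 1.89

At the steady state, Δk = 0, so s·k^α = (n + δ)·k.
Dividing both sides by k: k^(1−α) = s / (n + δ).
k^0.68 = 0.35 / (0.010 + 0.080) = 0.35 / 0.090 = 3.8889
k* = 3.8889^(1/0.68) ≈ 7.3687
y* = (k*)^α = 7.3687^0.32 ≈ 1.8948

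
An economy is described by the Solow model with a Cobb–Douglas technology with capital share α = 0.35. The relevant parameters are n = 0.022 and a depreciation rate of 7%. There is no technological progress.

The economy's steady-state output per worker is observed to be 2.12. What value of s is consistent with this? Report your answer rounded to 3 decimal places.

s ≈ 0.371

Steady state requires s·f(k) = (n + δ)·k, i.e. s·k^α = (n + δ)·k.
Since y* = [s/(n + δ)]^(α/(1−α)), we have s/(n + δ) = (y*)^((1−α)/α) = 2.12^1.8571 = 4.0368.
Therefore s = 4.0368 × (n + δ) = 4.0368 × 0.092 = 0.3714.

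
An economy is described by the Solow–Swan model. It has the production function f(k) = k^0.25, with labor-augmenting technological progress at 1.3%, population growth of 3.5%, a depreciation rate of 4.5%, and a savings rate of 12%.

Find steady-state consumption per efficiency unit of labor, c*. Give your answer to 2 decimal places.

Steady state requires s·f(k) = (n + g + δ)·k, i.e. s·k^α = (n + g + δ)·k.
Dividing both sides by k: k^(1−α) = s / (n + g + δ).
k^0.75 = 0.12 / (0.035 + 0.013 + 0.045) = 0.12 / 0.093 = 1.2903
k* = 1.2903^(1/0.75) ≈ 1.4047
y* = (k*)^α = 1.4047^0.25 ≈ 1.0887
c* = (1 − s)·y* = (1 − 0.12) × 1.0887 ≈ 0.9581

c* ≈ 0.96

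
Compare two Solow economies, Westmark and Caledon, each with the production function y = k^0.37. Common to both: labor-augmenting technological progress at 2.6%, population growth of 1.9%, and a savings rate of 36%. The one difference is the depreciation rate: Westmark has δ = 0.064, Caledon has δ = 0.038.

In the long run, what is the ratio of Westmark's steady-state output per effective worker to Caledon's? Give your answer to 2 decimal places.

Steady-state y* = [s/(n + g + δ)]^(α/(1−α)), so the ratio is [ (s_W/(n + g + δ)_W) / (s_C/(n + g + δ)_C) ]^0.5873.
s_W/(n + g + δ)_W = 0.36/0.109 = 3.3028; s_C/(n + g + δ)_C = 0.36/0.083 = 4.3373.
Ratio = (3.3028/4.3373)^0.5873 = 0.7615^0.5873 ≈ 0.8521

y*_W / y*_C ≈ 0.85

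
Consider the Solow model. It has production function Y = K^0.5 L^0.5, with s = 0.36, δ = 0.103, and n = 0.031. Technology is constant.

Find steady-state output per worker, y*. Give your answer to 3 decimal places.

At the steady state, Δk = 0, so s·k^α = (n + δ)·k.
Rearranging, k^(1−α) = s / (n + δ).
k^0.5 = 0.36 / (0.031 + 0.103) = 0.36 / 0.134 = 2.6866
k* = 2.6866^(1/0.5) ≈ 7.2178
y* = (k*)^α = 7.2178^0.5 ≈ 2.6866

y* ≈ 2.687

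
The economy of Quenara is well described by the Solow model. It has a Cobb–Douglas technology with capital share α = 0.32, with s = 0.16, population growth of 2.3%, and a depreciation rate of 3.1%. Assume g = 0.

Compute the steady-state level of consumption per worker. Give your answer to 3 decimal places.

At the steady state, Δk = 0, so s·k^α = (n + δ)·k.
Dividing both sides by k: k^(1−α) = s / (n + δ).
k^0.68 = 0.16 / (0.023 + 0.031) = 0.16 / 0.054 = 2.9630
k* = 2.9630^(1/0.68) ≈ 4.9400
y* = (k*)^α = 4.9400^0.32 ≈ 1.6672
c* = (1 − s)·y* = (1 − 0.16) × 1.6672 ≈ 1.4004

c* = 1.400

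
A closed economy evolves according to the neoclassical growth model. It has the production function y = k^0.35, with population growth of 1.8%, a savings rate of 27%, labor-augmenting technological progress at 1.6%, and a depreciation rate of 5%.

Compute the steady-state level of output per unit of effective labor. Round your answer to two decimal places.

At the steady state, Δk = 0, so s·k^α = (n + g + δ)·k.
Dividing both sides by k: k^(1−α) = s / (n + g + δ).
k^0.65 = 0.27 / (0.018 + 0.016 + 0.050) = 0.27 / 0.084 = 3.2143
k* = 3.2143^(1/0.65) ≈ 6.0274
y* = (k*)^α = 6.0274^0.35 ≈ 1.8752

y* = 1.88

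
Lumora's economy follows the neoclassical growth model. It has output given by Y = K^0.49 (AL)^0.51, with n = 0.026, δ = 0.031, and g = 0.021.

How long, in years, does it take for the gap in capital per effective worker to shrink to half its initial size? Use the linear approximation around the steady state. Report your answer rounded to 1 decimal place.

Near the steady state the convergence rate is λ = (1 − α)(n + g + δ).
λ = (1 − 0.49) × 0.078 = 0.51 × 0.078 = 0.03978
Half-life = ln 2 / λ = 0.6931 / 0.03978 ≈ 17.42 years

half-life ≈ 17.4 years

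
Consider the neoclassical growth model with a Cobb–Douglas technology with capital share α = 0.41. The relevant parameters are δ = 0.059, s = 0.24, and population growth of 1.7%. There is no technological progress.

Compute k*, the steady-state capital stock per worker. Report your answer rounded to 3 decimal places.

At the steady state, Δk = 0, so s·k^α = (n + δ)·k.
Rearranging, k^(1−α) = s / (n + δ).
k^0.59 = 0.24 / (0.017 + 0.059) = 0.24 / 0.076 = 3.1579
k* = 3.1579^(1/0.59) ≈ 7.0216

k* = 7.022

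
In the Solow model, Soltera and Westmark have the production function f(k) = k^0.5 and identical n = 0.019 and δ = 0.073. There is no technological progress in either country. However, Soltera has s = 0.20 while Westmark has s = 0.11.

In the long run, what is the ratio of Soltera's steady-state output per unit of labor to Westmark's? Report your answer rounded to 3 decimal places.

y*_S / y*_W ≈ 1.818

Steady-state y* = [s/(n + δ)]^(α/(1−α)), so the ratio is [ (s_S/(n + δ)_S) / (s_W/(n + δ)_W) ]^1.
s_S/(n + δ)_S = 0.20/0.092 = 2.1739; s_W/(n + δ)_W = 0.11/0.092 = 1.1957.
Ratio = (2.1739/1.1957)^1 = 1.8181^1 ≈ 1.8181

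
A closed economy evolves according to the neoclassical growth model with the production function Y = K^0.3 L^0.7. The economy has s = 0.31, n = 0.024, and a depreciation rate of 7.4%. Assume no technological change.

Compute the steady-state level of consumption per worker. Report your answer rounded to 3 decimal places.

c* ≈ 1.130

Steady state requires s·f(k) = (n + δ)·k, i.e. s·k^α = (n + δ)·k.
Rearranging, k^(1−α) = s / (n + δ).
k^0.7 = 0.31 / (0.024 + 0.074) = 0.31 / 0.098 = 3.1633
k* = 3.1633^(1/0.7) ≈ 5.1819
y* = (k*)^α = 5.1819^0.3 ≈ 1.6381
c* = (1 − s)·y* = (1 − 0.31) × 1.6381 ≈ 1.1303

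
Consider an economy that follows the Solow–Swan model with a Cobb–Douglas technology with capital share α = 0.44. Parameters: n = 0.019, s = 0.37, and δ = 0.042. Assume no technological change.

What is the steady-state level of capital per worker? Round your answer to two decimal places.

k* ≈ 25.00

Steady state requires s·f(k) = (n + δ)·k, i.e. s·k^α = (n + δ)·k.
Dividing both sides by k: k^(1−α) = s / (n + δ).
k^0.56 = 0.37 / (0.019 + 0.042) = 0.37 / 0.061 = 6.0656
k* = 6.0656^(1/0.56) ≈ 25.0028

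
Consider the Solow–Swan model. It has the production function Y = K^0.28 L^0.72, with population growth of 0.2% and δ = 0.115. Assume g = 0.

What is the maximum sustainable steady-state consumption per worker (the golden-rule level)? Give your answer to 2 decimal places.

c_gold ≈ 1.01

At the golden rule, f'(k) = n + δ, so α·k^(α−1) = n + δ and k_gold = (α/(n + δ))^(1/(1−α)).
k_gold = (0.28/0.117)^(1/0.72) = 2.3932^1.3889 ≈ 3.3602
c_gold = f(k_gold) − (n + δ)·k_gold = 1.4040 − 0.117×3.3602 ≈ 1.0109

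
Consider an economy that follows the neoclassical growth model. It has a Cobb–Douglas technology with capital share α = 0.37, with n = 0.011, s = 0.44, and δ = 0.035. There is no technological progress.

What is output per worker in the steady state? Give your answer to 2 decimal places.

Steady state requires s·f(k) = (n + δ)·k, i.e. s·k^α = (n + δ)·k.
Rearranging, k^(1−α) = s / (n + δ).
k^0.63 = 0.44 / (0.011 + 0.035) = 0.44 / 0.046 = 9.5652
k* = 9.5652^(1/0.63) ≈ 36.0294
y* = (k*)^α = 36.0294^0.37 ≈ 3.7667

y* ≈ 3.77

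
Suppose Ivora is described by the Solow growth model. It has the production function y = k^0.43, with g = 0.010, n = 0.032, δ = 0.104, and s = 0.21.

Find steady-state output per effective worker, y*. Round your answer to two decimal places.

y* ≈ 1.32

Steady state requires s·f(k) = (n + g + δ)·k, i.e. s·k^α = (n + g + δ)·k.
Dividing both sides by k: k^(1−α) = s / (n + g + δ).
k^0.57 = 0.21 / (0.032 + 0.010 + 0.104) = 0.21 / 0.146 = 1.4384
k* = 1.4384^(1/0.57) ≈ 1.8923
y* = (k*)^α = 1.8923^0.43 ≈ 1.3155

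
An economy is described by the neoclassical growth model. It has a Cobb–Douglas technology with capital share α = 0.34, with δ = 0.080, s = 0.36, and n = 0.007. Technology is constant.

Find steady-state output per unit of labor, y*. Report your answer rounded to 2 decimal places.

y* = 2.08

Steady state requires s·f(k) = (n + δ)·k, i.e. s·k^α = (n + δ)·k.
Rearranging, k^(1−α) = s / (n + δ).
k^0.66 = 0.36 / (0.007 + 0.080) = 0.36 / 0.087 = 4.1379
k* = 4.1379^(1/0.66) ≈ 8.6003
y* = (k*)^α = 8.6003^0.34 ≈ 2.0784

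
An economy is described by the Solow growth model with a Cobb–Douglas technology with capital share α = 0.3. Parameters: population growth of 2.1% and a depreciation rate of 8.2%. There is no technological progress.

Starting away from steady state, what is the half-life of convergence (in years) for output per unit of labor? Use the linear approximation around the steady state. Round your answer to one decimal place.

Near the steady state the convergence rate is λ = (1 − α)(n + δ).
λ = (1 − 0.3) × 0.103 = 0.7 × 0.103 = 0.0721
Half-life = ln 2 / λ = 0.6931 / 0.0721 ≈ 9.61 years

about 9.6 years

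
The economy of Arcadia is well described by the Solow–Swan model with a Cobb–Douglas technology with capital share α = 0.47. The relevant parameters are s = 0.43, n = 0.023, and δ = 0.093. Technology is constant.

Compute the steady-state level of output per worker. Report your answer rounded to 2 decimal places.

y* ≈ 3.20

In steady state, investment equals break-even investment: s·k^α = (n + δ)·k.
Rearranging, k^(1−α) = s / (n + δ).
k^0.53 = 0.43 / (0.023 + 0.093) = 0.43 / 0.116 = 3.7069
k* = 3.7069^(1/0.53) ≈ 11.8469
y* = (k*)^α = 11.8469^0.47 ≈ 3.1959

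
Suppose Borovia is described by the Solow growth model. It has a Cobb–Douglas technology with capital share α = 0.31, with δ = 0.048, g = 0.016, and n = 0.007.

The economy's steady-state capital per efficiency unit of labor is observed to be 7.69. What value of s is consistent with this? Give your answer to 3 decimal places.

s ≈ 0.290

At the steady state, Δk = 0, so s·k^α = (n + g + δ)·k.
So s / (n + g + δ) = (k*)^(1−α) = 7.69^0.69 = 4.0859.
Therefore s = 4.0859 × (n + g + δ) = 4.0859 × 0.071 = 0.2901.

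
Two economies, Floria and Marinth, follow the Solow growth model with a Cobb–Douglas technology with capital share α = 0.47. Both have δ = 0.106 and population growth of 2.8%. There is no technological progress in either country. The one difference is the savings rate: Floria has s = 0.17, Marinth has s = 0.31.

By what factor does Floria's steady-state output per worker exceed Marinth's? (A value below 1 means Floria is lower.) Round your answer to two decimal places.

Steady-state y* = [s/(n + δ)]^(α/(1−α)), so the ratio is [ (s_F/(n + δ)_F) / (s_M/(n + δ)_M) ]^0.8868.
s_F/(n + δ)_F = 0.17/0.134 = 1.2687; s_M/(n + δ)_M = 0.31/0.134 = 2.3134.
Ratio = (1.2687/2.3134)^0.8868 = 0.5484^0.8868 ≈ 0.5870

y*_F / y*_M ≈ 0.59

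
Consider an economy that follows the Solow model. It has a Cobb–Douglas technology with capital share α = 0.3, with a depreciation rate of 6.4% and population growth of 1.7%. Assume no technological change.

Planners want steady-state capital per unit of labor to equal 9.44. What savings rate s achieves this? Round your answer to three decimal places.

s ≈ 0.390

In steady state, investment equals break-even investment: s·k^α = (n + δ)·k.
So s / (n + δ) = (k*)^(1−α) = 9.44^0.7 = 4.8137.
Therefore s = 4.8137 × (n + δ) = 4.8137 × 0.081 = 0.3899.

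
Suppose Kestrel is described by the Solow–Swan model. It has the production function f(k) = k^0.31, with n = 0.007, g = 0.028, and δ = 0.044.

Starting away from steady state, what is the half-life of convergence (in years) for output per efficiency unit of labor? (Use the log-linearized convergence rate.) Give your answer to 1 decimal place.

Near the steady state the convergence rate is λ = (1 − α)(n + g + δ).
λ = (1 − 0.31) × 0.079 = 0.69 × 0.079 = 0.05451
Half-life = ln 2 / λ = 0.6931 / 0.05451 ≈ 12.72 years

about 12.7 years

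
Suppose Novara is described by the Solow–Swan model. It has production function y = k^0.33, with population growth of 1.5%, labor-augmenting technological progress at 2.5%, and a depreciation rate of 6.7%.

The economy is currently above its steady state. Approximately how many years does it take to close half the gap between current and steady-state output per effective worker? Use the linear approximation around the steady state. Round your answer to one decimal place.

about 9.7 years

Near the steady state the convergence rate is λ = (1 − α)(n + g + δ).
λ = (1 − 0.33) × 0.107 = 0.67 × 0.107 = 0.07169
Half-life = ln 2 / λ = 0.6931 / 0.07169 ≈ 9.67 years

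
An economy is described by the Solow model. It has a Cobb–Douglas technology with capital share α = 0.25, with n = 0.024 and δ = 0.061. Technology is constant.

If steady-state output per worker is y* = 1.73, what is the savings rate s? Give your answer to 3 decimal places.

s ≈ 0.440

In steady state, investment equals break-even investment: s·k^α = (n + δ)·k.
Since y* = [s/(n + δ)]^(α/(1−α)), we have s/(n + δ) = (y*)^((1−α)/α) = 1.73^3 = 5.1777.
Therefore s = 5.1777 × (n + δ) = 5.1777 × 0.085 = 0.4401.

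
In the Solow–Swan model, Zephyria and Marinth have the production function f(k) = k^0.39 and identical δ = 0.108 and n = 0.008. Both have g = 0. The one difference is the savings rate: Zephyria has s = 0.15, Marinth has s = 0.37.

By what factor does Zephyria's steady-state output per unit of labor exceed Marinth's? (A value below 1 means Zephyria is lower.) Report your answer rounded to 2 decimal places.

ratio ≈ 0.56

Steady-state y* = [s/(n + δ)]^(α/(1−α)), so the ratio is [ (s_Z/(n + δ)_Z) / (s_M/(n + δ)_M) ]^0.6393.
s_Z/(n + δ)_Z = 0.15/0.116 = 1.2931; s_M/(n + δ)_M = 0.37/0.116 = 3.1897.
Ratio = (1.2931/3.1897)^0.6393 = 0.4054^0.6393 ≈ 0.5615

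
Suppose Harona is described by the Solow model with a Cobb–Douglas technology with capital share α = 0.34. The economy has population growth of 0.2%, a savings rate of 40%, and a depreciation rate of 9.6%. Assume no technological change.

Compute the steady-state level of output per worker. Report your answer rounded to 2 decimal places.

At the steady state, Δk = 0, so s·k^α = (n + δ)·k.
Dividing both sides by k: k^(1−α) = s / (n + δ).
k^0.66 = 0.40 / (0.002 + 0.096) = 0.40 / 0.098 = 4.0816
k* = 4.0816^(1/0.66) ≈ 8.4237
y* = (k*)^α = 8.4237^0.34 ≈ 2.0638

y* ≈ 2.06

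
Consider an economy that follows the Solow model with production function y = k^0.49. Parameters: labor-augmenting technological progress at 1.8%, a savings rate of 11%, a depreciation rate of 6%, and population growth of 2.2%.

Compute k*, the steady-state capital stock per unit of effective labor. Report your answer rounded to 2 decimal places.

Steady state requires s·f(k) = (n + g + δ)·k, i.e. s·k^α = (n + g + δ)·k.
Dividing both sides by k: k^(1−α) = s / (n + g + δ).
k^0.51 = 0.11 / (0.022 + 0.018 + 0.060) = 0.11 / 0.100 = 1.1000
k* = 1.1000^(1/0.51) ≈ 1.2055

k* ≈ 1.21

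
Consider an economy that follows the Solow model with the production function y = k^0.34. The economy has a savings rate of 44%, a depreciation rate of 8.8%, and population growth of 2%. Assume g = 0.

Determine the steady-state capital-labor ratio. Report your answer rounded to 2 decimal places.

Steady state requires s·f(k) = (n + δ)·k, i.e. s·k^α = (n + δ)·k.
Dividing both sides by k: k^(1−α) = s / (n + δ).
k^0.66 = 0.44 / (0.020 + 0.088) = 0.44 / 0.108 = 4.0741
k* = 4.0741^(1/0.66) ≈ 8.4002

k* = 8.40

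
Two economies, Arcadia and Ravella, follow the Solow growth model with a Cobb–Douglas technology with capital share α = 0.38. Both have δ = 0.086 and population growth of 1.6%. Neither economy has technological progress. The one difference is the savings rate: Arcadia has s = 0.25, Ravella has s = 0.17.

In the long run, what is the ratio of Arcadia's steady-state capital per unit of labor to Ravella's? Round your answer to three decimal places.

Steady-state k* = [s/(n + δ)]^(1/(1−α)), so the ratio is [ (s_A/(n + δ)_A) / (s_R/(n + δ)_R) ]^1.6129.
s_A/(n + δ)_A = 0.25/0.102 = 2.4510; s_R/(n + δ)_R = 0.17/0.102 = 1.6667.
Ratio = (2.4510/1.6667)^1.6129 = 1.4706^1.6129 ≈ 1.8627

k*_A / k*_R ≈ 1.863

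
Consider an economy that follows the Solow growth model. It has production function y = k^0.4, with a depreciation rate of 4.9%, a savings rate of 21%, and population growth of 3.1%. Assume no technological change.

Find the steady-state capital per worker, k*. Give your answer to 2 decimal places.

k* = 5.00

Steady state requires s·f(k) = (n + δ)·k, i.e. s·k^α = (n + δ)·k.
Rearranging, k^(1−α) = s / (n + δ).
k^0.6 = 0.21 / (0.031 + 0.049) = 0.21 / 0.080 = 2.6250
k* = 2.6250^(1/0.6) ≈ 4.9952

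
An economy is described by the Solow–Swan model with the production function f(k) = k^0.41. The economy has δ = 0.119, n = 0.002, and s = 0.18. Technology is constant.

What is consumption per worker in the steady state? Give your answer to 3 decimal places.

At the steady state, Δk = 0, so s·k^α = (n + δ)·k.
Dividing both sides by k: k^(1−α) = s / (n + δ).
k^0.59 = 0.18 / (0.002 + 0.119) = 0.18 / 0.121 = 1.4876
k* = 1.4876^(1/0.59) ≈ 1.9604
y* = (k*)^α = 1.9604^0.41 ≈ 1.3178
c* = (1 − s)·y* = (1 − 0.18) × 1.3178 ≈ 1.0806

c* = 1.081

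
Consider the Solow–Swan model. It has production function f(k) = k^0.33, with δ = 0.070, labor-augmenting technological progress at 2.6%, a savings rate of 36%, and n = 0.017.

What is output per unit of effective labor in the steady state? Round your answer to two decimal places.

y* ≈ 1.77

In steady state, investment equals break-even investment: s·k^α = (n + g + δ)·k.
Rearranging, k^(1−α) = s / (n + g + δ).
k^0.67 = 0.36 / (0.017 + 0.026 + 0.070) = 0.36 / 0.113 = 3.1858
k* = 3.1858^(1/0.67) ≈ 5.6373
y* = (k*)^α = 5.6373^0.33 ≈ 1.7695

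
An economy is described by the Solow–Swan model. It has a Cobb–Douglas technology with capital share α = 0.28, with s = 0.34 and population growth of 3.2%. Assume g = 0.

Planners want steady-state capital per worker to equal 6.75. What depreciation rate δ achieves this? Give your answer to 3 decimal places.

δ ≈ 0.054

In steady state, investment equals break-even investment: s·k^α = (n + δ)·k.
So s / (n + δ) = (k*)^(1−α) = 6.75^0.72 = 3.9546.
Therefore n + δ = s / 3.9546 = 0.34 / 3.9546 = 0.0860, so δ = 0.0860 − 0.032 = 0.0540.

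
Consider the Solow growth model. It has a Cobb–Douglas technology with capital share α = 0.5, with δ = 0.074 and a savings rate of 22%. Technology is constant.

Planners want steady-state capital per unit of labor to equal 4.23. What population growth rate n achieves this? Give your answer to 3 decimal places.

n ≈ 0.033

Steady state requires s·f(k) = (n + δ)·k, i.e. s·k^α = (n + δ)·k.
So s / (n + δ) = (k*)^(1−α) = 4.23^0.5 = 2.0567.
Therefore n + δ = s / 2.0567 = 0.22 / 2.0567 = 0.1070, so n = 0.1070 − 0.074 = 0.0330.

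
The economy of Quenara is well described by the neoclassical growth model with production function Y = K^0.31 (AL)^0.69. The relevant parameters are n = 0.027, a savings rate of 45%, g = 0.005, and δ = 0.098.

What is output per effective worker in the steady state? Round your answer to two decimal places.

Steady state requires s·f(k) = (n + g + δ)·k, i.e. s·k^α = (n + g + δ)·k.
Rearranging, k^(1−α) = s / (n + g + δ).
k^0.69 = 0.45 / (0.027 + 0.005 + 0.098) = 0.45 / 0.130 = 3.4615
k* = 3.4615^(1/0.69) ≈ 6.0470
y* = (k*)^α = 6.0470^0.31 ≈ 1.7469

y* ≈ 1.75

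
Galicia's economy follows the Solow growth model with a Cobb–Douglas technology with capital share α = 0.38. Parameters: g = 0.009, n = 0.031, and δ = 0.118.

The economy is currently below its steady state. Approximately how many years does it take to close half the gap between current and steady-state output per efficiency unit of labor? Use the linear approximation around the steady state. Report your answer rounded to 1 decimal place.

Near the steady state the convergence rate is λ = (1 − α)(n + g + δ).
λ = (1 − 0.38) × 0.158 = 0.62 × 0.158 = 0.09796
Half-life = ln 2 / λ = 0.6931 / 0.09796 ≈ 7.08 years

half-life ≈ 7.1 years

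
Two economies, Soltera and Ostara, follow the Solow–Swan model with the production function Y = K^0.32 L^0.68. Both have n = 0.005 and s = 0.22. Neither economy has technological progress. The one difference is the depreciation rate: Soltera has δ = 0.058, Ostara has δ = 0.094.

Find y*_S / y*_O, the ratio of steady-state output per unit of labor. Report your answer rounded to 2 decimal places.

Steady-state y* = [s/(n + δ)]^(α/(1−α)), so the ratio is [ (s_S/(n + δ)_S) / (s_O/(n + δ)_O) ]^0.4706.
s_S/(n + δ)_S = 0.22/0.063 = 3.4921; s_O/(n + δ)_O = 0.22/0.099 = 2.2222.
Ratio = (3.4921/2.2222)^0.4706 = 1.5715^0.4706 ≈ 1.2370

ratio ≈ 1.24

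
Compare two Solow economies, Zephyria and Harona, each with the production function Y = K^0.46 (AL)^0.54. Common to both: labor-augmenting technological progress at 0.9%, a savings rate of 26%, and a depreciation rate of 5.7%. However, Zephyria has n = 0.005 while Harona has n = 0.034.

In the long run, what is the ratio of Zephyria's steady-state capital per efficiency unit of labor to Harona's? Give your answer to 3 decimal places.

ratio ≈ 1.886

Steady-state k* = [s/(n + g + δ)]^(1/(1−α)), so the ratio is [ (s_Z/(n + g + δ)_Z) / (s_H/(n + g + δ)_H) ]^1.8519.
s_Z/(n + g + δ)_Z = 0.26/0.071 = 3.6620; s_H/(n + g + δ)_H = 0.26/0.100 = 2.6000.
Ratio = (3.6620/2.6000)^1.8519 = 1.4085^1.8519 ≈ 1.8857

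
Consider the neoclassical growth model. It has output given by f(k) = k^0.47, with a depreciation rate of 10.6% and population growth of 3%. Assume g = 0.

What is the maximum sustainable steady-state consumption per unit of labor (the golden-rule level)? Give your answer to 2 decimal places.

c_gold ≈ 1.59

At the golden rule, f'(k) = n + δ, so α·k^(α−1) = n + δ and k_gold = (α/(n + δ))^(1/(1−α)).
k_gold = (0.47/0.136)^(1/0.53) = 3.4559^1.8868 ≈ 10.3790
c_gold = f(k_gold) − (n + δ)·k_gold = 3.0033 − 0.136×10.3790 ≈ 1.5918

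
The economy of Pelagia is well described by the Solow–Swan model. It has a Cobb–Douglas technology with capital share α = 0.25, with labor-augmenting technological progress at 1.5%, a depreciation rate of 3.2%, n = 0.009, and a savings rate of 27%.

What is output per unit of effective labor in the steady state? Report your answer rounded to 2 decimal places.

Steady state requires s·f(k) = (n + g + δ)·k, i.e. s·k^α = (n + g + δ)·k.
Dividing both sides by k: k^(1−α) = s / (n + g + δ).
k^0.75 = 0.27 / (0.009 + 0.015 + 0.032) = 0.27 / 0.056 = 4.8214
k* = 4.8214^(1/0.75) ≈ 8.1451
y* = (k*)^α = 8.1451^0.25 ≈ 1.6894

y* = 1.69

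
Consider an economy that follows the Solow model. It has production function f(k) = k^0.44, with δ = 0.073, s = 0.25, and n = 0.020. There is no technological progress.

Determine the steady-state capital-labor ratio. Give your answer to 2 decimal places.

k* = 5.85

Steady state requires s·f(k) = (n + δ)·k, i.e. s·k^α = (n + δ)·k.
Dividing both sides by k: k^(1−α) = s / (n + δ).
k^0.56 = 0.25 / (0.020 + 0.073) = 0.25 / 0.093 = 2.6882
k* = 2.6882^(1/0.56) ≈ 5.8465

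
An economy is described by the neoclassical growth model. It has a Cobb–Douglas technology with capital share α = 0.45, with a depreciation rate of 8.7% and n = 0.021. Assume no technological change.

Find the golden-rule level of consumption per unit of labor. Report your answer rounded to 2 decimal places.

c_gold ≈ 1.77

At the golden rule, f'(k) = n + δ, so α·k^(α−1) = n + δ and k_gold = (α/(n + δ))^(1/(1−α)).
k_gold = (0.45/0.108)^(1/0.55) = 4.1667^1.8182 ≈ 13.3939
c_gold = f(k_gold) − (n + δ)·k_gold = 3.2145 − 0.108×13.3939 ≈ 1.7680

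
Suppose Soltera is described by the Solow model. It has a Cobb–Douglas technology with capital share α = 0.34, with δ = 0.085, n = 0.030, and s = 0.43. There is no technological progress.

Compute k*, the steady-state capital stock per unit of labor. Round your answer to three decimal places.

k* = 7.376

Steady state requires s·f(k) = (n + δ)·k, i.e. s·k^α = (n + δ)·k.
Rearranging, k^(1−α) = s / (n + δ).
k^0.66 = 0.43 / (0.030 + 0.085) = 0.43 / 0.115 = 3.7391
k* = 3.7391^(1/0.66) ≈ 7.3761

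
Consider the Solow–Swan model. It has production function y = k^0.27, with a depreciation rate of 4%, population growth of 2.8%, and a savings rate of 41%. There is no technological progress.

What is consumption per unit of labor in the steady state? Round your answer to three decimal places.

c* = 1.147

In steady state, investment equals break-even investment: s·k^α = (n + δ)·k.
Dividing both sides by k: k^(1−α) = s / (n + δ).
k^0.73 = 0.41 / (0.028 + 0.040) = 0.41 / 0.068 = 6.0294
k* = 6.0294^(1/0.73) ≈ 11.7184
y* = (k*)^α = 11.7184^0.27 ≈ 1.9435
c* = (1 − s)·y* = (1 − 0.41) × 1.9435 ≈ 1.1467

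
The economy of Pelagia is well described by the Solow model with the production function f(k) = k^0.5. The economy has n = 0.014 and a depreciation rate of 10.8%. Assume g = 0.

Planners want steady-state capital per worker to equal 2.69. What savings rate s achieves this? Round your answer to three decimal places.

s ≈ 0.200

In steady state, investment equals break-even investment: s·k^α = (n + δ)·k.
So s / (n + δ) = (k*)^(1−α) = 2.69^0.5 = 1.6401.
Therefore s = 1.6401 × (n + δ) = 1.6401 × 0.122 = 0.2001.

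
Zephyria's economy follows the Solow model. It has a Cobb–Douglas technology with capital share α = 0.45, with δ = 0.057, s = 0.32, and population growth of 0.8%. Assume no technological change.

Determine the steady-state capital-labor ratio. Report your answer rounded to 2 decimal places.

Steady state requires s·f(k) = (n + δ)·k, i.e. s·k^α = (n + δ)·k.
Rearranging, k^(1−α) = s / (n + δ).
k^0.55 = 0.32 / (0.008 + 0.057) = 0.32 / 0.065 = 4.9231
k* = 4.9231^(1/0.55) ≈ 18.1391

k* = 18.14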